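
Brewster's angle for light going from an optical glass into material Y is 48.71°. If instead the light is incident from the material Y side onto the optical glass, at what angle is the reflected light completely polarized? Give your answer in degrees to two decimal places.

tan θ_B' = n₁/n₂ = 1/tan θ_B, so θ_B' = 90° − θ_B.
θ_B' = 90° − 48.71° = 41.29°.

θ_B' ≈ 41.29°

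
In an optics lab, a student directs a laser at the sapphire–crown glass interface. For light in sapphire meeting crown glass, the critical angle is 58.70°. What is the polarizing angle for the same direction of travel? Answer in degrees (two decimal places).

θ_B ≈ 40.51°

n₂/n₁ = sin θ_c = sin 58.70° = 0.8545.
tan θ_B equals the same ratio, so θ_B = arctan(0.8545) = 40.51°.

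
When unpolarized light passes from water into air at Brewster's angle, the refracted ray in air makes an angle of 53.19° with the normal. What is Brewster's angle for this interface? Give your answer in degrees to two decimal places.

θ_B ≈ 36.81°

Since the reflected and refracted rays are at right angles at the polarizing angle, θ_B + θ_t = 90°.
θ_B = 90° − 53.19° = 36.81°.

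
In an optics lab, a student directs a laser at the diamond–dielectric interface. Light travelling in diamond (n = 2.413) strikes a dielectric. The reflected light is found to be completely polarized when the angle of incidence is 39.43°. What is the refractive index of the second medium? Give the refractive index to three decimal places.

Brewster's law: tan θ_B = n₂/n₁ (light incident in diamond, refracted into a dielectric).
n₂ = n₁ tan θ_B = 2.413 × tan 39.43° = 1.984.

n ≈ 1.984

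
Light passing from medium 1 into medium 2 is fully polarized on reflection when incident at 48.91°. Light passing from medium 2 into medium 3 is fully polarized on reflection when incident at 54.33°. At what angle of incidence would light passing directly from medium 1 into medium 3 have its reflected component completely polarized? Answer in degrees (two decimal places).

tan θ_B(1→2) = n₂/n₁ = tan 48.91° = 1.1467.
tan θ_B(2→3) = n₃/n₂ = tan 54.33° = 1.3932.
Multiplying, n₃/n₁ = 1.1467 × 1.3932 = 1.5976, and θ_B(1→3) = arctan 1.5976 = 57.96°.

θ_B ≈ 57.96°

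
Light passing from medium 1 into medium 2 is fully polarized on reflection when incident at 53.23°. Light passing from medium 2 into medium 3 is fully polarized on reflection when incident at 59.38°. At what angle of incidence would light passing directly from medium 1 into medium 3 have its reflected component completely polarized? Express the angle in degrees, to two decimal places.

θ_B ≈ 66.14°

Each Brewster angle gives a ratio: n₂/n₁ = tan 53.23° = 1.3382, n₃/n₂ = tan 59.38° = 1.6896.
So n₃/n₁ = (n₂/n₁)(n₃/n₂) = 1.3382 × 1.6896 = 2.2610.
θ_B(1→3) = arctan(2.2610) = 66.14°.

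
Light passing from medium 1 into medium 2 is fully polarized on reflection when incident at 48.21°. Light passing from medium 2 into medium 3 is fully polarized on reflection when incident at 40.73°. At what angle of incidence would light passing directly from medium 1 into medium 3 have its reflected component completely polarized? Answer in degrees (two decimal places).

n₂/n₁ = tan 48.21° = 1.1188 and n₃/n₂ = tan 40.73° = 0.8610.
So n₃/n₁ = (n₂/n₁)(n₃/n₂) = 1.1188 × 0.8610 = 0.9634.
θ_B(1→3) = arctan(0.9634) = 43.93°.

θ_B ≈ 43.93°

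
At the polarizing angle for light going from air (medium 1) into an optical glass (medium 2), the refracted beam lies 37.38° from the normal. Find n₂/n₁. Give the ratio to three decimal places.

θ_B + θ_t = 90°, so θ_B = 90° − 37.38° = 52.62°.
tan θ_B = n₂/n₁, so n₂/n₁ = tan 52.62° = 1.309.

n₂/n₁ ≈ 1.309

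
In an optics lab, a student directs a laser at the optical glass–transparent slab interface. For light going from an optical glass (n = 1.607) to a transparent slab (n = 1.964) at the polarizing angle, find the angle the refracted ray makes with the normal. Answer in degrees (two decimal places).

First find Brewster's angle: tan θ_B = 1.964/1.607 = 1.2222, giving θ_B = 50.71°.
At Brewster's angle the reflected and refracted rays are perpendicular, so θ_t = 90° − θ_B = 90° − 50.71° = 39.29°.

θ_t ≈ 39.29°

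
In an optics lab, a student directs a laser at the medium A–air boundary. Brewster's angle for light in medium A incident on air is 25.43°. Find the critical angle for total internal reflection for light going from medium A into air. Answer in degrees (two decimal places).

θ_c ≈ 28.39°

n₂/n₁ = tan 25.43° = 0.4755; the critical angle satisfies sin θ_c = n₂/n₁.
θ_c = arcsin(0.4755) = 28.39°.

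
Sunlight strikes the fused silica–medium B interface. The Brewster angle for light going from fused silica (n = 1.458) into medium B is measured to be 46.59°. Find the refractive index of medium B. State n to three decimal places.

n ≈ 1.541

Brewster's law: tan θ_B = n₂/n₁ (light incident in fused silica, refracted into medium B).
n₂ = n₁ tan θ_B = 1.458 × tan 46.59° = 1.541.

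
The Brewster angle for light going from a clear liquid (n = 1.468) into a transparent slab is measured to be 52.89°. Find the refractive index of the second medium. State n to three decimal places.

n ≈ 1.940

Full polarization of the reflected beam means tan θ_B = n₂/n₁, where n₁ is the incident medium (a clear liquid).
n₂ = n₁ tan θ_B = 1.468 × tan 52.89° = 1.940.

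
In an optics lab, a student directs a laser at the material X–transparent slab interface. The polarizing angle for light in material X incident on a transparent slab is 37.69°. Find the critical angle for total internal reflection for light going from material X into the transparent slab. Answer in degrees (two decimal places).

θ_c ≈ 50.59°

From Brewster, n₂/n₁ = tan θ_B = tan 37.69° = 0.7726.
Then sin θ_c = n₂/n₁ = 0.7726, so θ_c = arcsin 0.7726 = 50.59°.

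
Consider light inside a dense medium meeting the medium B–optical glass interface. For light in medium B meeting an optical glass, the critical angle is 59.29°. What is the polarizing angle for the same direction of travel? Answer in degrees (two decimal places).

At the critical angle sin θ_c = n₂/n₁, giving n₂/n₁ = sin 59.29° = 0.8598.
Then tan θ_B = n₂/n₁ = 0.8598, so θ_B = arctan 0.8598 = 40.69°.

θ_B ≈ 40.69°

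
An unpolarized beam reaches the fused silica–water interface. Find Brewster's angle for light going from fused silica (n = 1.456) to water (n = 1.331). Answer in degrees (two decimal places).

θ_B ≈ 42.43°

The reflected p-component vanishes when tan θ_B = n₂/n₁.
Here n₂/n₁ = 1.331/1.456 = 0.9141, and Brewster's law gives tan θ_B = n₂/n₁. Taking the arctangent, θ_B = 42.43°.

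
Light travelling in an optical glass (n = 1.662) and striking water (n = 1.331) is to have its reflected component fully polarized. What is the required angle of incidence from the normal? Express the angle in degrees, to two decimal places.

θ_B ≈ 38.69°

At Brewster's angle the reflected and refracted rays are perpendicular, which with Snell's law gives tan θ_B = n₂/n₁.
Brewster's condition: tan θ_B = n₂/n₁ = 1.331/1.662 = 0.8008.
θ_B = arctan(0.8008) = 38.69°.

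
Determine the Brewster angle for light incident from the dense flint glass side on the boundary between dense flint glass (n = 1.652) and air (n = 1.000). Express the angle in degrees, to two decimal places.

θ_B ≈ 31.19°

Here n₂/n₁ = 1.000/1.652 = 0.6053, and Brewster's law gives tan θ_B = n₂/n₁.
So θ_B = arctan 0.6053 = 31.19°.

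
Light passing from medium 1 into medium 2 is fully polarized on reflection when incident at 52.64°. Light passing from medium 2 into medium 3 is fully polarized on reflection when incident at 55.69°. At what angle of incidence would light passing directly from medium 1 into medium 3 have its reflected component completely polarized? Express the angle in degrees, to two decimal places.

θ_B ≈ 62.48°

tan θ_B(1→2) = n₂/n₁ = tan 52.64° = 1.3098.
tan θ_B(2→3) = n₃/n₂ = tan 55.69° = 1.4654.
Multiplying, n₃/n₁ = 1.3098 × 1.4654 = 1.9194, and θ_B(1→3) = arctan 1.9194 = 62.48°.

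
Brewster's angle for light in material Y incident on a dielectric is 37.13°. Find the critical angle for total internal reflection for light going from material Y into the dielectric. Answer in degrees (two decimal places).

θ_c ≈ 49.21°

From Brewster, n₂/n₁ = tan θ_B = tan 37.13° = 0.7571.
Then sin θ_c = n₂/n₁ = 0.7571, so θ_c = arcsin 0.7571 = 49.21°.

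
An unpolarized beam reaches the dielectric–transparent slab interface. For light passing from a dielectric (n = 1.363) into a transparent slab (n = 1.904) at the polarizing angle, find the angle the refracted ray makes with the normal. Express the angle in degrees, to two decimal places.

θ_t ≈ 35.60°

tan θ_B = n₂/n₁ = 1.904/1.363 = 1.3969, so θ_B = 54.40°.
Since θ_B + θ_t = 90° at Brewster incidence, θ_t = 90° − 54.40° = 35.60°.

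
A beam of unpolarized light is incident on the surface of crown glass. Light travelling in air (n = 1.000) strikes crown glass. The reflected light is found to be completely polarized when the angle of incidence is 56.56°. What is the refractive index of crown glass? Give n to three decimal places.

Brewster's law: tan θ_B = n₂/n₁ (light incident in air, refracted into crown glass).
n₂ = n₁ tan θ_B = 1.000 × tan 56.56° = 1.514.

n ≈ 1.514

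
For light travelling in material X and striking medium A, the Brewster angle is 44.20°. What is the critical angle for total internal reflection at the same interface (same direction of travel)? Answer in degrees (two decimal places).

tan θ_B = n₂/n₁ = tan 44.20° = 0.9725.
Total internal reflection: sin θ_c = n₂/n₁ = 0.9725.
θ_c = arcsin(0.9725) = 76.52°.

θ_c ≈ 76.52°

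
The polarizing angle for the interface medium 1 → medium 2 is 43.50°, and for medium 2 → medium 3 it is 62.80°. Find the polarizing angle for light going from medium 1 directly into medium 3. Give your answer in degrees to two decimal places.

n₂/n₁ = tan 43.50° = 0.9490 and n₃/n₂ = tan 62.80° = 1.9458.
Multiplying, n₃/n₁ = 0.9490 × 1.9458 = 1.8465, and θ_B(1→3) = arctan 1.8465 = 61.56°.

θ_B ≈ 61.56°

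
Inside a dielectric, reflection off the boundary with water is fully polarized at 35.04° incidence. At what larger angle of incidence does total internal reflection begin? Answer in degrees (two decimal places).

From Brewster, n₂/n₁ = tan θ_B = tan 35.04° = 0.7012.
Then sin θ_c = n₂/n₁ = 0.7012, so θ_c = arcsin 0.7012 = 44.53°.

θ_c ≈ 44.53°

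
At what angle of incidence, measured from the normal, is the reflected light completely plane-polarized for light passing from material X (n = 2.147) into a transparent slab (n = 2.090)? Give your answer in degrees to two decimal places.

The reflected p-component vanishes when tan θ_B = n₂/n₁.
Here n₂/n₁ = 2.090/2.147 = 0.9735, and Brewster's law gives tan θ_B = n₂/n₁. Taking the arctangent, θ_B = 44.23°.

θ_B ≈ 44.23°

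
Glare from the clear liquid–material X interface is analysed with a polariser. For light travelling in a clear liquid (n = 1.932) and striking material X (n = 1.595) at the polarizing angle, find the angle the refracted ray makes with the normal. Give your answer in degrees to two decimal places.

θ_B = arctan(n₂/n₁) = arctan(1.595/1.932) = 39.54°.
At Brewster's angle the reflected and refracted rays are perpendicular, so θ_t = 90° − θ_B = 90° − 39.54° = 50.46°.

θ_t ≈ 50.46°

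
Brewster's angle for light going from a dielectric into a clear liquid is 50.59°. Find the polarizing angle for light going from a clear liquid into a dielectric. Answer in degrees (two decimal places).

θ_B' ≈ 39.41°

The two Brewster angles are complementary: θ_B' = 90° − θ_B = 90° − 50.59° = 39.41°.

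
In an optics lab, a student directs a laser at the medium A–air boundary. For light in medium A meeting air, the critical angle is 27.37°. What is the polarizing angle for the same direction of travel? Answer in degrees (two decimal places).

θ_B ≈ 24.69°

sin θ_c = n₂/n₁, so n₂/n₁ = sin 27.37° = 0.4597.
Brewster: tan θ_B = n₂/n₁ = 0.4597.
θ_B = arctan(0.4597) = 24.69°.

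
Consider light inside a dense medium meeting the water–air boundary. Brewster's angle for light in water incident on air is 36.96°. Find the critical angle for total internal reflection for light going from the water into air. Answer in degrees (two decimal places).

θ_c ≈ 48.80°

n₂/n₁ = tan 36.96° = 0.7525; the critical angle satisfies sin θ_c = n₂/n₁.
θ_c = arcsin(0.7525) = 48.80°.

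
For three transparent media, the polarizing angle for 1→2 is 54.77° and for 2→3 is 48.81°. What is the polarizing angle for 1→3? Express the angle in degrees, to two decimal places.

θ_B ≈ 58.28°

n₂/n₁ = tan 54.77° = 1.4160 and n₃/n₂ = tan 48.81° = 1.1427.
So n₃/n₁ = (n₂/n₁)(n₃/n₂) = 1.4160 × 1.1427 = 1.6181.
θ_B(1→3) = arctan(1.6181) = 58.28°.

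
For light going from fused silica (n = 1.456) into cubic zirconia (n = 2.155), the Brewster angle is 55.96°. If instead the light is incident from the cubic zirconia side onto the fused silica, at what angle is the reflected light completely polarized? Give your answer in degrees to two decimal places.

θ_B' ≈ 34.04°

The two Brewster angles are complementary: θ_B' = 90° − θ_B = 90° − 55.96° = 34.04°.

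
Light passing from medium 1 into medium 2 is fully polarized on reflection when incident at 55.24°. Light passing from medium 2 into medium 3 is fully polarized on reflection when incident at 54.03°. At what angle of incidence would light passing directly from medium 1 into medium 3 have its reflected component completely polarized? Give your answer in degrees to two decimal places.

n₂/n₁ = tan 55.24° = 1.4410 and n₃/n₂ = tan 54.03° = 1.3779.
Multiplying, n₃/n₁ = 1.4410 × 1.3779 = 1.9855, and θ_B(1→3) = arctan 1.9855 = 63.27°.

θ_B ≈ 63.27°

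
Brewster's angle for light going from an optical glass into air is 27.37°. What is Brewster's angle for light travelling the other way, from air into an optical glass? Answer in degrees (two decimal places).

The two Brewster angles are complementary: θ_B' = 90° − θ_B = 90° − 27.37° = 62.63°.

θ_B' ≈ 62.63°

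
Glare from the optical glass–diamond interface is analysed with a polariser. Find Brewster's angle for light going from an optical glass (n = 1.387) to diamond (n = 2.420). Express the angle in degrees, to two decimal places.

θ_B ≈ 60.18°

The reflected p-component vanishes when tan θ_B = n₂/n₁.
Here n₂/n₁ = 2.420/1.387 = 1.7448, and Brewster's law gives tan θ_B = n₂/n₁.
θ_B = arctan(1.7448) = 60.18°.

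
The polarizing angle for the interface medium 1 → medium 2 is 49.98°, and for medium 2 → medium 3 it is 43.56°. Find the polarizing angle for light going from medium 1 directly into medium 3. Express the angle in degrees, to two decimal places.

θ_B ≈ 48.56°

Each Brewster angle gives a ratio: n₂/n₁ = tan 49.98° = 1.1909, n₃/n₂ = tan 43.56° = 0.9510.
So n₃/n₁ = (n₂/n₁)(n₃/n₂) = 1.1909 × 0.9510 = 1.1325.
θ_B(1→3) = arctan(1.1325) = 48.56°.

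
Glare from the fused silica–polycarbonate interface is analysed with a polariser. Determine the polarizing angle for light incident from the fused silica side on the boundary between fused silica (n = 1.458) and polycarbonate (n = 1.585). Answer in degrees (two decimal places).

θ_B ≈ 47.39°

tan θ_B = n₂/n₁ = 1.585/1.458 = 1.0871.
θ_B = arctan(1.0871) = 47.39°.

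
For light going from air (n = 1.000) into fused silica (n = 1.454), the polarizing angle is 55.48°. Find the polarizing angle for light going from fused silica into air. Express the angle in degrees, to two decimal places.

θ_B' ≈ 34.52°

Reversing the direction swaps n₁ and n₂, so tan θ_B' = 1/tan θ_B and θ_B' = 90° − θ_B.
Hence θ_B' = 90° − 55.48° = 34.52°.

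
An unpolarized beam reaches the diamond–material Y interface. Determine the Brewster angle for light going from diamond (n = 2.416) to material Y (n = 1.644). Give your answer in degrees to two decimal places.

θ_B ≈ 34.23°

tan θ_B = n₂/n₁ = 1.644/2.416 = 0.6805. Taking the arctangent, θ_B = 34.23°.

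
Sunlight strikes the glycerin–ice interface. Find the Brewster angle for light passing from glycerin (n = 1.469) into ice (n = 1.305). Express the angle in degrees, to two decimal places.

θ_B ≈ 41.62°

Here n₂/n₁ = 1.305/1.469 = 0.8884, and Brewster's law gives tan θ_B = n₂/n₁.
So θ_B = arctan 0.8884 = 41.62°.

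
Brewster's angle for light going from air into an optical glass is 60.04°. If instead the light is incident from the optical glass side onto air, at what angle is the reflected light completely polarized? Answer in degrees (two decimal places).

θ_B' ≈ 29.96°

Reversing the direction swaps n₁ and n₂, so tan θ_B' = 1/tan θ_B and θ_B' = 90° − θ_B.
Hence θ_B' = 90° − 60.04° = 29.96°.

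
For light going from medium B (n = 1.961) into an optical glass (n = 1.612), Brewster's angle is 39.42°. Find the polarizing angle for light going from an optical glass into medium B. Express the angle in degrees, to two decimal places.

θ_B' ≈ 50.58°

The two Brewster angles are complementary: θ_B' = 90° − θ_B = 90° − 39.42° = 50.58°.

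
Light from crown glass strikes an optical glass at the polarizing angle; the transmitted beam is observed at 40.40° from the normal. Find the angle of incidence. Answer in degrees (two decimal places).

θ_B ≈ 49.60°

Since the reflected and refracted rays are at right angles at the polarizing angle, θ_B + θ_t = 90°.
θ_B = 90° − 40.40° = 49.60°.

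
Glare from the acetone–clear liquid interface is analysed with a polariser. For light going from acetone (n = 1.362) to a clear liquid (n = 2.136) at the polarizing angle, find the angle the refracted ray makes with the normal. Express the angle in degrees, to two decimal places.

θ_t ≈ 32.52°

θ_B = arctan(n₂/n₁) = arctan(2.136/1.362) = 57.48°.
At Brewster's angle the reflected and refracted rays are perpendicular, so θ_t = 90° − θ_B = 90° − 57.48° = 32.52°.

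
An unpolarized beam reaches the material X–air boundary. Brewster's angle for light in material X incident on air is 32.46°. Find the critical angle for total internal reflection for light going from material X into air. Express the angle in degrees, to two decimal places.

tan θ_B = n₂/n₁ = tan 32.46° = 0.6361.
Total internal reflection: sin θ_c = n₂/n₁ = 0.6361.
θ_c = arcsin(0.6361) = 39.50°.

θ_c ≈ 39.50°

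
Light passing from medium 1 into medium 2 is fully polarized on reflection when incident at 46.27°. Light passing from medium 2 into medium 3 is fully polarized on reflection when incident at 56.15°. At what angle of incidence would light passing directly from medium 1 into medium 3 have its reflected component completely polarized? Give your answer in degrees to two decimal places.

Each Brewster angle gives a ratio: n₂/n₁ = tan 46.27° = 1.0453, n₃/n₂ = tan 56.15° = 1.4910.
So n₃/n₁ = (n₂/n₁)(n₃/n₂) = 1.0453 × 1.4910 = 1.5586.
θ_B(1→3) = arctan(1.5586) = 57.32°.

θ_B ≈ 57.32°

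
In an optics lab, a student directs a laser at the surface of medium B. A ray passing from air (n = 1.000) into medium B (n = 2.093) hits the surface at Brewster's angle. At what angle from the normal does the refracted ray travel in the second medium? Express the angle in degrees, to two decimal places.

θ_B = arctan(n₂/n₁) = arctan(2.093/1.000) = 64.46°.
The refracted ray is perpendicular to the reflected ray, so θ_t = 90° − θ_B = 25.54°.

θ_t ≈ 25.54°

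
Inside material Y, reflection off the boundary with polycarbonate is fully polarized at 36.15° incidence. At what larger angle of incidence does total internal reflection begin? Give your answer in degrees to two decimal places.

n₂/n₁ = tan 36.15° = 0.7306; the critical angle satisfies sin θ_c = n₂/n₁.
θ_c = arcsin(0.7306) = 46.93°.

θ_c ≈ 46.93°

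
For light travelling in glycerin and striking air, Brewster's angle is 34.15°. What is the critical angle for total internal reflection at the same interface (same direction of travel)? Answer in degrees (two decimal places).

θ_c ≈ 42.71°

n₂/n₁ = tan 34.15° = 0.6783; the critical angle satisfies sin θ_c = n₂/n₁.
θ_c = arcsin(0.6783) = 42.71°.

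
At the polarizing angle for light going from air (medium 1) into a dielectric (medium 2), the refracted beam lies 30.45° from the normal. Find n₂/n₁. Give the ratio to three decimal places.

θ_B + θ_t = 90°, so θ_B = 90° − 30.45° = 59.55°.
tan θ_B = n₂/n₁, so n₂/n₁ = tan 59.55° = 1.701.

n₂/n₁ ≈ 1.701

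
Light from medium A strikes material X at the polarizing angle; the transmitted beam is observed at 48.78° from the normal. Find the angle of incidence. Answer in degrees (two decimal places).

θ_B ≈ 41.22°

At Brewster's angle the reflected and refracted rays are perpendicular, so θ_B + θ_t = 90°.
So θ_B = 90° − θ_t = 90° − 48.78° = 41.22°.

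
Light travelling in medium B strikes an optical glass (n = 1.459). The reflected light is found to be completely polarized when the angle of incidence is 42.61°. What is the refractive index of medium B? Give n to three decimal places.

At the Brewster angle, tan θ_B = n₂/n₁ with n₁ on the incident side (medium B) and n₂ on the transmitted side (an optical glass).
n₁ = n₂ / tan θ_B = 1.459 / tan 42.61° = 1.586.

n ≈ 1.586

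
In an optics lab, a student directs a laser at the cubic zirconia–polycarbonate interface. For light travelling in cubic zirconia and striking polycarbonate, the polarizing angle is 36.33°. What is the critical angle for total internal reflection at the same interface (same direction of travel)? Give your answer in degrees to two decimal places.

tan θ_B = n₂/n₁ = tan 36.33° = 0.7354.
Total internal reflection: sin θ_c = n₂/n₁ = 0.7354.
θ_c = arcsin(0.7354) = 47.34°.

θ_c ≈ 47.34°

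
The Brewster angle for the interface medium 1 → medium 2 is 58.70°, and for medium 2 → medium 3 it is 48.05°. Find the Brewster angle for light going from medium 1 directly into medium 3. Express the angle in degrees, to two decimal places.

n₂/n₁ = tan 58.70° = 1.6447 and n₃/n₂ = tan 48.05° = 1.1126.
So n₃/n₁ = (n₂/n₁)(n₃/n₂) = 1.6447 × 1.1126 = 1.8298.
θ_B(1→3) = arctan(1.8298) = 61.34°.

θ_B ≈ 61.34°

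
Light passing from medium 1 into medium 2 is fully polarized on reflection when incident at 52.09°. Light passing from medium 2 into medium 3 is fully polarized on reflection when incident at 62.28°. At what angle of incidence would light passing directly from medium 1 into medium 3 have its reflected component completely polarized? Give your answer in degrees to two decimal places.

tan θ_B(1→2) = n₂/n₁ = tan 52.09° = 1.2841.
tan θ_B(2→3) = n₃/n₂ = tan 62.28° = 1.9031.
n₃/n₁ = 2.4438. Then tan θ_B(1→3) = n₃/n₁, so θ_B(1→3) = arctan(2.4438) = 67.75°.

θ_B ≈ 67.75°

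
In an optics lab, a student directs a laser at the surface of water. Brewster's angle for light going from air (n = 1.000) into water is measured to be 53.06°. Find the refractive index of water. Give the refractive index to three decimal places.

n ≈ 1.330

Brewster's law: tan θ_B = n₂/n₁ (light incident in air, refracted into water).
n₂ = n₁ tan θ_B = 1.000 × tan 53.06° = 1.330.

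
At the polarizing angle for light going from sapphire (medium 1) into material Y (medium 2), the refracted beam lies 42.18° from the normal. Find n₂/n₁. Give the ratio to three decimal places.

n₂/n₁ ≈ 1.104

At Brewster incidence θ_B = 90° − θ_t = 90° − 42.18° = 47.82°.
Then n₂/n₁ = tan θ_B = tan 47.82° = 1.104.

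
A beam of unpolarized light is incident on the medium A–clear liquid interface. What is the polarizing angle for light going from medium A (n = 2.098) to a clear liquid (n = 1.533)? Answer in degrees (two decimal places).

tan θ_B = n₂/n₁ = 1.533/2.098 = 0.7307.
So θ_B = arctan 0.7307 = 36.16°.

θ_B ≈ 36.16°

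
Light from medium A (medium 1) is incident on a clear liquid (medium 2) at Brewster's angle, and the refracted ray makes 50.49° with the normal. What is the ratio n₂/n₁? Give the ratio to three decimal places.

n₂/n₁ ≈ 0.825

At Brewster incidence θ_B = 90° − θ_t = 90° − 50.49° = 39.51°.
tan θ_B = n₂/n₁, so n₂/n₁ = tan 39.51° = 0.825.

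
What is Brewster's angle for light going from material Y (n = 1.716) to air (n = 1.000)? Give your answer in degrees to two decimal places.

tan θ_B = n₂/n₁ = 1.000/1.716 = 0.5828. Taking the arctangent, θ_B = 30.23°.

θ_B ≈ 30.23°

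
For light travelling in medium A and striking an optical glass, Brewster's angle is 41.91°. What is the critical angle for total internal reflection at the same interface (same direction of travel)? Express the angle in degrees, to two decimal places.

From Brewster, n₂/n₁ = tan θ_B = tan 41.91° = 0.8976.
Then sin θ_c = n₂/n₁ = 0.8976, so θ_c = arcsin 0.8976 = 63.84°.

θ_c ≈ 63.84°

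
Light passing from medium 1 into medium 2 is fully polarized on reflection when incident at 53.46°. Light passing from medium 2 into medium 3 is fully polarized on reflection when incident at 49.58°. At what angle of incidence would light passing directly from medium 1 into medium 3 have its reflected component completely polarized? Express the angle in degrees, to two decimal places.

n₂/n₁ = tan 53.46° = 1.3495 and n₃/n₂ = tan 49.58° = 1.1742.
Multiplying, n₃/n₁ = 1.3495 × 1.1742 = 1.5845, and θ_B(1→3) = arctan 1.5845 = 57.74°.

θ_B ≈ 57.74°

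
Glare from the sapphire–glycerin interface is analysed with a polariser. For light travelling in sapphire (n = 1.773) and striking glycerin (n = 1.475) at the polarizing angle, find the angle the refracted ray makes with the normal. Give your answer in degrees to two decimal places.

θ_t ≈ 50.24°

θ_B = arctan(n₂/n₁) = arctan(1.475/1.773) = 39.76°.
The refracted ray is perpendicular to the reflected ray, so θ_t = 90° − θ_B = 50.24°.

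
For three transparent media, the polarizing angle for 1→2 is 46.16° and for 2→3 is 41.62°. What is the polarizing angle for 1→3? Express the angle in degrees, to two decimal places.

tan θ_B(1→2) = n₂/n₁ = tan 46.16° = 1.0413.
tan θ_B(2→3) = n₃/n₂ = tan 41.62° = 0.8885.
So n₃/n₁ = (n₂/n₁)(n₃/n₂) = 1.0413 × 0.8885 = 0.9252.
θ_B(1→3) = arctan(0.9252) = 42.77°.

θ_B ≈ 42.77°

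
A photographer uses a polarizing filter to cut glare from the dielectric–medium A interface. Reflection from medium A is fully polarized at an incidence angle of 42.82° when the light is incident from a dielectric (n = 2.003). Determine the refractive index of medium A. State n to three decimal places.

n ≈ 1.856

Full polarization of the reflected beam means tan θ_B = n₂/n₁, where n₁ is the incident medium (a dielectric).
n₂ = n₁ tan θ_B = 2.003 × tan 42.82° = 1.856.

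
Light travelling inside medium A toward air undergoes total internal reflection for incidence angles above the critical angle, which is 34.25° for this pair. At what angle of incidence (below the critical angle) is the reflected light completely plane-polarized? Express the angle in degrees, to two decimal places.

n₂/n₁ = sin θ_c = sin 34.25° = 0.5628.
tan θ_B equals the same ratio, so θ_B = arctan(0.5628) = 29.37°.

θ_B ≈ 29.37°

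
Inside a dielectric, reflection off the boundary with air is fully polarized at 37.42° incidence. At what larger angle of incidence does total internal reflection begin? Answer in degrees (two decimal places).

θ_c ≈ 49.92°

tan θ_B = n₂/n₁ = tan 37.42° = 0.7651.
Total internal reflection: sin θ_c = n₂/n₁ = 0.7651.
θ_c = arcsin(0.7651) = 49.92°.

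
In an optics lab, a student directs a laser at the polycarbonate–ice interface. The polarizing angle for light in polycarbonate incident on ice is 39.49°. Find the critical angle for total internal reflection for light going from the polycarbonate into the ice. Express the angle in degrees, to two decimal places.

From Brewster, n₂/n₁ = tan θ_B = tan 39.49° = 0.8240.
Then sin θ_c = n₂/n₁ = 0.8240, so θ_c = arcsin 0.8240 = 55.49°.

θ_c ≈ 55.49°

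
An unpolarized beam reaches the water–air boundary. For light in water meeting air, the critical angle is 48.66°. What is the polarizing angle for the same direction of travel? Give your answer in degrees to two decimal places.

sin θ_c = n₂/n₁, so n₂/n₁ = sin 48.66° = 0.7508.
Brewster: tan θ_B = n₂/n₁ = 0.7508.
θ_B = arctan(0.7508) = 36.90°.

θ_B ≈ 36.90°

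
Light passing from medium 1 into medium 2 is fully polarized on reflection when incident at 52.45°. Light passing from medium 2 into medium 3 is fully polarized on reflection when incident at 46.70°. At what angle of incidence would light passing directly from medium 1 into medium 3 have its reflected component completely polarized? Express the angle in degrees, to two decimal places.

θ_B ≈ 54.08°

tan θ_B(1→2) = n₂/n₁ = tan 52.45° = 1.3009.
tan θ_B(2→3) = n₃/n₂ = tan 46.70° = 1.0612.
So n₃/n₁ = (n₂/n₁)(n₃/n₂) = 1.3009 × 1.0612 = 1.3805.
θ_B(1→3) = arctan(1.3805) = 54.08°.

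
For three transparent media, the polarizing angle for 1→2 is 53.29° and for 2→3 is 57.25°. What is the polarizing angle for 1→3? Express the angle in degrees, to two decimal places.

θ_B ≈ 64.38°

Each Brewster angle gives a ratio: n₂/n₁ = tan 53.29° = 1.3411, n₃/n₂ = tan 57.25° = 1.5547.
Multiplying, n₃/n₁ = 1.3411 × 1.5547 = 2.0850, and θ_B(1→3) = arctan 2.0850 = 64.38°.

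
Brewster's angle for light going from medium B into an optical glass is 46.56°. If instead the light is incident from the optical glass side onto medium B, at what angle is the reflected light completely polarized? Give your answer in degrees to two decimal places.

θ_B' ≈ 43.44°

Reversing the direction swaps n₁ and n₂, so tan θ_B' = 1/tan θ_B and θ_B' = 90° − θ_B.
Hence θ_B' = 90° − 46.56° = 43.44°.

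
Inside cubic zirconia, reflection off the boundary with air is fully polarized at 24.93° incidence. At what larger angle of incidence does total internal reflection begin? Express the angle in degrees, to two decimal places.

From Brewster, n₂/n₁ = tan θ_B = tan 24.93° = 0.4648.
Then sin θ_c = n₂/n₁ = 0.4648, so θ_c = arcsin 0.4648 = 27.70°.

θ_c ≈ 27.70°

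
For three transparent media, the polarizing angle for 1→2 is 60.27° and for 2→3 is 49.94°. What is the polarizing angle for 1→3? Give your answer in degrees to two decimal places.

θ_B ≈ 64.35°

Each Brewster angle gives a ratio: n₂/n₁ = tan 60.27° = 1.7511, n₃/n₂ = tan 49.94° = 1.1892.
Multiplying, n₃/n₁ = 1.7511 × 1.1892 = 2.0824, and θ_B(1→3) = arctan 2.0824 = 64.35°.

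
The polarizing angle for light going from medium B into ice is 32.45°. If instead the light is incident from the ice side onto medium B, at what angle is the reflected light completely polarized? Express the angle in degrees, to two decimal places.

Reversing the direction swaps n₁ and n₂, so tan θ_B' = 1/tan θ_B and θ_B' = 90° − θ_B.
Hence θ_B' = 90° − 32.45° = 57.55°.

θ_B' ≈ 57.55°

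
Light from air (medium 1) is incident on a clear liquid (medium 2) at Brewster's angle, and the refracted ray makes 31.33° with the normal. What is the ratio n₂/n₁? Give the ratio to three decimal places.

n₂/n₁ ≈ 1.643

θ_B + θ_t = 90°, so θ_B = 90° − 31.33° = 58.67°.
Then n₂/n₁ = tan θ_B = tan 58.67° = 1.643.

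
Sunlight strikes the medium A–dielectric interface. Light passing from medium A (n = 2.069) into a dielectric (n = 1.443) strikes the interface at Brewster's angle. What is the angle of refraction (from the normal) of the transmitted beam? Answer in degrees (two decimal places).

First find Brewster's angle: tan θ_B = 1.443/2.069 = 0.6974, giving θ_B = 34.89°.
At Brewster's angle the reflected and refracted rays are perpendicular, so θ_t = 90° − θ_B = 90° − 34.89° = 55.11°.

θ_t ≈ 55.11°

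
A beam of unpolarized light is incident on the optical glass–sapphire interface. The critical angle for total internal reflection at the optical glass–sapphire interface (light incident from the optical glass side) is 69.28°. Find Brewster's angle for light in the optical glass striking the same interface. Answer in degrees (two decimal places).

θ_B ≈ 43.09°

At the critical angle sin θ_c = n₂/n₁, giving n₂/n₁ = sin 69.28° = 0.9353.
Then tan θ_B = n₂/n₁ = 0.9353, so θ_B = arctan 0.9353 = 43.09°.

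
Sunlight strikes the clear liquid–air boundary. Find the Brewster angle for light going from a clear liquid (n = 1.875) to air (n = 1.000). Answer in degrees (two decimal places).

Brewster's condition: tan θ_B = n₂/n₁ = 1.000/1.875 = 0.5333.
θ_B = arctan(0.5333) = 28.07°.

θ_B ≈ 28.07°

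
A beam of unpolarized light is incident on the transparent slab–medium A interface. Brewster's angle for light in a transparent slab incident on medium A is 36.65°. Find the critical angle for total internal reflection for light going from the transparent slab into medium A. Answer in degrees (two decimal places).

tan θ_B = n₂/n₁ = tan 36.65° = 0.7440.
Total internal reflection: sin θ_c = n₂/n₁ = 0.7440.
θ_c = arcsin(0.7440) = 48.08°.

θ_c ≈ 48.08°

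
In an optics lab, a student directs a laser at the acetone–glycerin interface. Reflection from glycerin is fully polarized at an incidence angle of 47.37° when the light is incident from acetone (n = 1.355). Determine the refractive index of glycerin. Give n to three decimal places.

n ≈ 1.472

Brewster's law: tan θ_B = n₂/n₁ (light incident in acetone, refracted into glycerin).
n₂ = n₁ tan θ_B = 1.355 × tan 47.37° = 1.472.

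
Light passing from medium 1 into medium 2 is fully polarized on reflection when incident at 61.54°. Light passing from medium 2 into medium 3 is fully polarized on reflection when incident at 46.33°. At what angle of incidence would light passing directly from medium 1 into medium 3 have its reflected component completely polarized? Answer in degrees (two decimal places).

tan θ_B(1→2) = n₂/n₁ = tan 61.54° = 1.8448.
tan θ_B(2→3) = n₃/n₂ = tan 46.33° = 1.0475.
Multiplying, n₃/n₁ = 1.8448 × 1.0475 = 1.9325, and θ_B(1→3) = arctan 1.9325 = 62.64°.

θ_B ≈ 62.64°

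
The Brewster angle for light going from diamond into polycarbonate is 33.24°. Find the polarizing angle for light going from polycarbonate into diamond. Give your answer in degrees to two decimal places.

θ_B' ≈ 56.76°

Reversing the direction swaps n₁ and n₂, so tan θ_B' = 1/tan θ_B and θ_B' = 90° − θ_B.
Hence θ_B' = 90° − 33.24° = 56.76°.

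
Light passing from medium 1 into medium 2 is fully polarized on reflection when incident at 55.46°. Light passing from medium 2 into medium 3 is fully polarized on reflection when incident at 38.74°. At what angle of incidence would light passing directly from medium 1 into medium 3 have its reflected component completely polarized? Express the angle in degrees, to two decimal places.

θ_B ≈ 49.37°

n₂/n₁ = tan 55.46° = 1.4528 and n₃/n₂ = tan 38.74° = 0.8023.
n₃/n₁ = 1.1656. Then tan θ_B(1→3) = n₃/n₁, so θ_B(1→3) = arctan(1.1656) = 49.37°.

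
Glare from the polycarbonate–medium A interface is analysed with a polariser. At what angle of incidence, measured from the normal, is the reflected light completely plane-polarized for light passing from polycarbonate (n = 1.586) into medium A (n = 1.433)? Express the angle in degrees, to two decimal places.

At Brewster's angle the reflected and refracted rays are perpendicular, which with Snell's law gives tan θ_B = n₂/n₁.
Brewster's condition: tan θ_B = n₂/n₁ = 1.433/1.586 = 0.9035. Taking the arctangent, θ_B = 42.10°.

θ_B ≈ 42.10°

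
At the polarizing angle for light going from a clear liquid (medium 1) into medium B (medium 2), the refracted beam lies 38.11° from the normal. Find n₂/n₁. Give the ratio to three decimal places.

θ_B + θ_t = 90°, so θ_B = 90° − 38.11° = 51.89°.
Then n₂/n₁ = tan θ_B = tan 51.89° = 1.275.

n₂/n₁ ≈ 1.275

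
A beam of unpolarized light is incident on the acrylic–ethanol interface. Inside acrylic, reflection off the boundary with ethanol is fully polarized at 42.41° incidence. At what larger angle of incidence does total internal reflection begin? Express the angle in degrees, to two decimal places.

θ_c ≈ 65.99°

tan θ_B = n₂/n₁ = tan 42.41° = 0.9134.
Total internal reflection: sin θ_c = n₂/n₁ = 0.9134.
θ_c = arcsin(0.9134) = 65.99°.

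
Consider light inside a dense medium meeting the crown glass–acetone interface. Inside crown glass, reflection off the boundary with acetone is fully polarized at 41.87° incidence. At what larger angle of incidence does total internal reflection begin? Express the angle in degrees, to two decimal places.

θ_c ≈ 63.68°

n₂/n₁ = tan 41.87° = 0.8963; the critical angle satisfies sin θ_c = n₂/n₁.
θ_c = arcsin(0.8963) = 63.68°.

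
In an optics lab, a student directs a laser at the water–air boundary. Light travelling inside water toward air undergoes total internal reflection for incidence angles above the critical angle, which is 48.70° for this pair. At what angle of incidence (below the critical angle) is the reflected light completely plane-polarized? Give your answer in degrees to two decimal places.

θ_B ≈ 36.92°

At the critical angle sin θ_c = n₂/n₁, giving n₂/n₁ = sin 48.70° = 0.7513.
Then tan θ_B = n₂/n₁ = 0.7513, so θ_B = arctan 0.7513 = 36.92°.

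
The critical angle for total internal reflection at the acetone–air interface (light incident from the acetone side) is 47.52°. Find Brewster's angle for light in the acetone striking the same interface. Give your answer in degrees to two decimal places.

θ_B ≈ 36.41°

At the critical angle sin θ_c = n₂/n₁, giving n₂/n₁ = sin 47.52° = 0.7375.
Then tan θ_B = n₂/n₁ = 0.7375, so θ_B = arctan 0.7375 = 36.41°.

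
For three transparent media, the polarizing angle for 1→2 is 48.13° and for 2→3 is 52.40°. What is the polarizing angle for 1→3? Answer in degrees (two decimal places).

θ_B ≈ 55.38°

n₂/n₁ = tan 48.13° = 1.1157 and n₃/n₂ = tan 52.40° = 1.2985.
n₃/n₁ = 1.4488. Then tan θ_B(1→3) = n₃/n₁, so θ_B(1→3) = arctan(1.4488) = 55.38°.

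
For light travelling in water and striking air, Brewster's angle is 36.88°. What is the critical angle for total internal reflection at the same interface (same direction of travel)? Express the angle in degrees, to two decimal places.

θ_c ≈ 48.61°

tan θ_B = n₂/n₁ = tan 36.88° = 0.7503.
Total internal reflection: sin θ_c = n₂/n₁ = 0.7503.
θ_c = arcsin(0.7503) = 48.61°.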